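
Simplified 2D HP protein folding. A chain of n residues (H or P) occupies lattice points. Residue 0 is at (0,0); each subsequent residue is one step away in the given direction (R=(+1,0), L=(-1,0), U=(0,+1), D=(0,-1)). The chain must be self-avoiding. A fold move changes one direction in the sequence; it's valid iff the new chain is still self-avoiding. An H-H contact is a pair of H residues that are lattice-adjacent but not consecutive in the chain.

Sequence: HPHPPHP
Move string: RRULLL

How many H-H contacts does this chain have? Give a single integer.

Positions: [(0, 0), (1, 0), (2, 0), (2, 1), (1, 1), (0, 1), (-1, 1)]
H-H contact: residue 0 @(0,0) - residue 5 @(0, 1)

Answer: 1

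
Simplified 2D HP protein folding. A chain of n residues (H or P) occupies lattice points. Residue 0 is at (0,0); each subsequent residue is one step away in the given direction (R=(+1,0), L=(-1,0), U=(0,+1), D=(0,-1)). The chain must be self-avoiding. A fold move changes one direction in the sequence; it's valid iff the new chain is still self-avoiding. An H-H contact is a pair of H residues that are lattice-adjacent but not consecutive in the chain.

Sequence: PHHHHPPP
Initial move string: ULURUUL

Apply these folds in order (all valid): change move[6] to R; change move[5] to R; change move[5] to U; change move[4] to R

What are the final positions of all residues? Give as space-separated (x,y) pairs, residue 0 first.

Initial moves: ULURUUL
Fold: move[6]->R => ULURUUR (positions: [(0, 0), (0, 1), (-1, 1), (-1, 2), (0, 2), (0, 3), (0, 4), (1, 4)])
Fold: move[5]->R => ULURURR (positions: [(0, 0), (0, 1), (-1, 1), (-1, 2), (0, 2), (0, 3), (1, 3), (2, 3)])
Fold: move[5]->U => ULURUUR (positions: [(0, 0), (0, 1), (-1, 1), (-1, 2), (0, 2), (0, 3), (0, 4), (1, 4)])
Fold: move[4]->R => ULURRUR (positions: [(0, 0), (0, 1), (-1, 1), (-1, 2), (0, 2), (1, 2), (1, 3), (2, 3)])

Answer: (0,0) (0,1) (-1,1) (-1,2) (0,2) (1,2) (1,3) (2,3)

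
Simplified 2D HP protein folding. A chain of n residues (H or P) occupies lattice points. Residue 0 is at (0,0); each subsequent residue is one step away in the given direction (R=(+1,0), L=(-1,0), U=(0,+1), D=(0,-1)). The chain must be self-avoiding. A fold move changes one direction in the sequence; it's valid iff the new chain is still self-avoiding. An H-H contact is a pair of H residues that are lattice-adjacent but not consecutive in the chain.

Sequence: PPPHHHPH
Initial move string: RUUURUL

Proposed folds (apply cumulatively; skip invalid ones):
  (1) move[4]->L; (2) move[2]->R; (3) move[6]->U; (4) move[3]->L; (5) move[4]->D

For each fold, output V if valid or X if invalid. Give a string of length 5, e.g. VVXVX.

Answer: VVVXX

Derivation:
Initial: RUUURUL -> [(0, 0), (1, 0), (1, 1), (1, 2), (1, 3), (2, 3), (2, 4), (1, 4)]
Fold 1: move[4]->L => RUUULUL VALID
Fold 2: move[2]->R => RURULUL VALID
Fold 3: move[6]->U => RURULUU VALID
Fold 4: move[3]->L => RURLLUU INVALID (collision), skipped
Fold 5: move[4]->D => RURUDUU INVALID (collision), skipped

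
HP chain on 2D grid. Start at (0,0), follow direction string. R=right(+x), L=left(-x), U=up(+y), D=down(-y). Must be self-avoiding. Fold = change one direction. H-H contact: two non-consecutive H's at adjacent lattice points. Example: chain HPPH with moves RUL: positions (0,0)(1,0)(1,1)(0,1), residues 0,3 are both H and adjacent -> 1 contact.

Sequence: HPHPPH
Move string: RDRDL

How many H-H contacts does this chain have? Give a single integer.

Answer: 1

Derivation:
Positions: [(0, 0), (1, 0), (1, -1), (2, -1), (2, -2), (1, -2)]
H-H contact: residue 2 @(1,-1) - residue 5 @(1, -2)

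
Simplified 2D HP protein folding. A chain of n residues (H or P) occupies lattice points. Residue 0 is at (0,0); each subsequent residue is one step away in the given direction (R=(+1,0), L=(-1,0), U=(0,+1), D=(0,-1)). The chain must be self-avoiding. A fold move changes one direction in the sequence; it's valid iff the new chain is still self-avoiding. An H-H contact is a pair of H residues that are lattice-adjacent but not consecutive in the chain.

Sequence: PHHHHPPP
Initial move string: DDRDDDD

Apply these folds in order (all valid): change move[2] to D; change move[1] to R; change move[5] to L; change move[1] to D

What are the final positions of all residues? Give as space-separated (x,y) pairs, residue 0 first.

Answer: (0,0) (0,-1) (0,-2) (0,-3) (0,-4) (0,-5) (-1,-5) (-1,-6)

Derivation:
Initial moves: DDRDDDD
Fold: move[2]->D => DDDDDDD (positions: [(0, 0), (0, -1), (0, -2), (0, -3), (0, -4), (0, -5), (0, -6), (0, -7)])
Fold: move[1]->R => DRDDDDD (positions: [(0, 0), (0, -1), (1, -1), (1, -2), (1, -3), (1, -4), (1, -5), (1, -6)])
Fold: move[5]->L => DRDDDLD (positions: [(0, 0), (0, -1), (1, -1), (1, -2), (1, -3), (1, -4), (0, -4), (0, -5)])
Fold: move[1]->D => DDDDDLD (positions: [(0, 0), (0, -1), (0, -2), (0, -3), (0, -4), (0, -5), (-1, -5), (-1, -6)])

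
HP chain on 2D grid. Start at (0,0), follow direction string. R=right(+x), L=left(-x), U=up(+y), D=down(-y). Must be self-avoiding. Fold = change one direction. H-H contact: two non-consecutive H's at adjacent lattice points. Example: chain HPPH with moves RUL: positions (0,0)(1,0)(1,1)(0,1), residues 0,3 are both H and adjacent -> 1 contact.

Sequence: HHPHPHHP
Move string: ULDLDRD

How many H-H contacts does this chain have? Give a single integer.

Positions: [(0, 0), (0, 1), (-1, 1), (-1, 0), (-2, 0), (-2, -1), (-1, -1), (-1, -2)]
H-H contact: residue 0 @(0,0) - residue 3 @(-1, 0)
H-H contact: residue 3 @(-1,0) - residue 6 @(-1, -1)

Answer: 2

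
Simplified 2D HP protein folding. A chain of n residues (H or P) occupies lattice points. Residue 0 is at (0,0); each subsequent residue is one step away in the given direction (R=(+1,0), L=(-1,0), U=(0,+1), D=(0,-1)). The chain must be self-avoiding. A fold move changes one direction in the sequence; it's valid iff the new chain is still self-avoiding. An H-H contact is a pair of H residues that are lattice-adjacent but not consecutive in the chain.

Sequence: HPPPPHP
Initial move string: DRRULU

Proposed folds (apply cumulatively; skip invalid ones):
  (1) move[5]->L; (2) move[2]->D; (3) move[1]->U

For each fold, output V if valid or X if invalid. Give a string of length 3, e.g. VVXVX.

Initial: DRRULU -> [(0, 0), (0, -1), (1, -1), (2, -1), (2, 0), (1, 0), (1, 1)]
Fold 1: move[5]->L => DRRULL INVALID (collision), skipped
Fold 2: move[2]->D => DRDULU INVALID (collision), skipped
Fold 3: move[1]->U => DURULU INVALID (collision), skipped

Answer: XXX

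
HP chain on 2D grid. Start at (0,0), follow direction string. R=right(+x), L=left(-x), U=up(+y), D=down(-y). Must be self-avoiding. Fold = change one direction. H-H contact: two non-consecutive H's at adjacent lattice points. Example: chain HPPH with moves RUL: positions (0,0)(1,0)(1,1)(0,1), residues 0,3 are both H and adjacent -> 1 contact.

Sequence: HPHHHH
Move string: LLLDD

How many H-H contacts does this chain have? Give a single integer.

Positions: [(0, 0), (-1, 0), (-2, 0), (-3, 0), (-3, -1), (-3, -2)]
No H-H contacts found.

Answer: 0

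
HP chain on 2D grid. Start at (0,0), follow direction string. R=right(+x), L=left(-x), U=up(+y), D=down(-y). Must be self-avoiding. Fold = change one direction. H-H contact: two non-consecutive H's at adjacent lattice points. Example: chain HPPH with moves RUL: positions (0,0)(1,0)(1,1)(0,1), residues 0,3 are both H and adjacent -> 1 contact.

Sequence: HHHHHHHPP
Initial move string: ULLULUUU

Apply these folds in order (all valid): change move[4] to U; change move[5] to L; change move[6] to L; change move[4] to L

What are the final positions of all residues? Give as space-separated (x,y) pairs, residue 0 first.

Answer: (0,0) (0,1) (-1,1) (-2,1) (-2,2) (-3,2) (-4,2) (-5,2) (-5,3)

Derivation:
Initial moves: ULLULUUU
Fold: move[4]->U => ULLUUUUU (positions: [(0, 0), (0, 1), (-1, 1), (-2, 1), (-2, 2), (-2, 3), (-2, 4), (-2, 5), (-2, 6)])
Fold: move[5]->L => ULLUULUU (positions: [(0, 0), (0, 1), (-1, 1), (-2, 1), (-2, 2), (-2, 3), (-3, 3), (-3, 4), (-3, 5)])
Fold: move[6]->L => ULLUULLU (positions: [(0, 0), (0, 1), (-1, 1), (-2, 1), (-2, 2), (-2, 3), (-3, 3), (-4, 3), (-4, 4)])
Fold: move[4]->L => ULLULLLU (positions: [(0, 0), (0, 1), (-1, 1), (-2, 1), (-2, 2), (-3, 2), (-4, 2), (-5, 2), (-5, 3)])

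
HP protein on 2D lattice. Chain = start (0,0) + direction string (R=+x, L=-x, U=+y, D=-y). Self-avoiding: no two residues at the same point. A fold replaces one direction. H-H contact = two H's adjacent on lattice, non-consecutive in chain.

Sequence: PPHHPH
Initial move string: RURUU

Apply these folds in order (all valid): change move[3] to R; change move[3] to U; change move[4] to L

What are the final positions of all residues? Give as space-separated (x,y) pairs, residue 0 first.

Initial moves: RURUU
Fold: move[3]->R => RURRU (positions: [(0, 0), (1, 0), (1, 1), (2, 1), (3, 1), (3, 2)])
Fold: move[3]->U => RURUU (positions: [(0, 0), (1, 0), (1, 1), (2, 1), (2, 2), (2, 3)])
Fold: move[4]->L => RURUL (positions: [(0, 0), (1, 0), (1, 1), (2, 1), (2, 2), (1, 2)])

Answer: (0,0) (1,0) (1,1) (2,1) (2,2) (1,2)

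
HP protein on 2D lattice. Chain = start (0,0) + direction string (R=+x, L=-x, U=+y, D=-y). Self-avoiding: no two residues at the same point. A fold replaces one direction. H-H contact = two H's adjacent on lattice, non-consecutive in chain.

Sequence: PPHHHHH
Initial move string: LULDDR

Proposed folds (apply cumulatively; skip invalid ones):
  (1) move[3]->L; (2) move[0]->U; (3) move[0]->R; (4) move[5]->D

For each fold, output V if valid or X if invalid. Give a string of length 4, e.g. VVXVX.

Answer: VVXV

Derivation:
Initial: LULDDR -> [(0, 0), (-1, 0), (-1, 1), (-2, 1), (-2, 0), (-2, -1), (-1, -1)]
Fold 1: move[3]->L => LULLDR VALID
Fold 2: move[0]->U => UULLDR VALID
Fold 3: move[0]->R => RULLDR INVALID (collision), skipped
Fold 4: move[5]->D => UULLDD VALID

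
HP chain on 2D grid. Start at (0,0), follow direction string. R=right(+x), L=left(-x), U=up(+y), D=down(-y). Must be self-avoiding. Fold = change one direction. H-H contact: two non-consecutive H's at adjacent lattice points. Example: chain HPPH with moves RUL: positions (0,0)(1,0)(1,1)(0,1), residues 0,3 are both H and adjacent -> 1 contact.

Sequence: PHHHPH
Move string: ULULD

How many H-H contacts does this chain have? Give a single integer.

Positions: [(0, 0), (0, 1), (-1, 1), (-1, 2), (-2, 2), (-2, 1)]
H-H contact: residue 2 @(-1,1) - residue 5 @(-2, 1)

Answer: 1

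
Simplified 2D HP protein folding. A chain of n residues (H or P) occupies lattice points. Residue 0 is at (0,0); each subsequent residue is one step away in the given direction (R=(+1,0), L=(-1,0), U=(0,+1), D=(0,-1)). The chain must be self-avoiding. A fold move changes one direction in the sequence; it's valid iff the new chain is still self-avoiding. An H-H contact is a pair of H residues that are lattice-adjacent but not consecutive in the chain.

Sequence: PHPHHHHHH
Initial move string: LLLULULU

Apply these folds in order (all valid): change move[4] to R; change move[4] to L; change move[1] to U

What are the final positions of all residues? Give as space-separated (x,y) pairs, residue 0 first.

Answer: (0,0) (-1,0) (-1,1) (-2,1) (-2,2) (-3,2) (-3,3) (-4,3) (-4,4)

Derivation:
Initial moves: LLLULULU
Fold: move[4]->R => LLLURULU (positions: [(0, 0), (-1, 0), (-2, 0), (-3, 0), (-3, 1), (-2, 1), (-2, 2), (-3, 2), (-3, 3)])
Fold: move[4]->L => LLLULULU (positions: [(0, 0), (-1, 0), (-2, 0), (-3, 0), (-3, 1), (-4, 1), (-4, 2), (-5, 2), (-5, 3)])
Fold: move[1]->U => LULULULU (positions: [(0, 0), (-1, 0), (-1, 1), (-2, 1), (-2, 2), (-3, 2), (-3, 3), (-4, 3), (-4, 4)])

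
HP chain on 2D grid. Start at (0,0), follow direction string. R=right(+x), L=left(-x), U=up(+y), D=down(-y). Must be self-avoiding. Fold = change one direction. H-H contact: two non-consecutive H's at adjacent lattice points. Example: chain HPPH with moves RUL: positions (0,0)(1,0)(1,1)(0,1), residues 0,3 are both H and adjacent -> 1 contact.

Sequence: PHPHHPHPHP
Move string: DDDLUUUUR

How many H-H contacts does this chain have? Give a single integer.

Answer: 1

Derivation:
Positions: [(0, 0), (0, -1), (0, -2), (0, -3), (-1, -3), (-1, -2), (-1, -1), (-1, 0), (-1, 1), (0, 1)]
H-H contact: residue 1 @(0,-1) - residue 6 @(-1, -1)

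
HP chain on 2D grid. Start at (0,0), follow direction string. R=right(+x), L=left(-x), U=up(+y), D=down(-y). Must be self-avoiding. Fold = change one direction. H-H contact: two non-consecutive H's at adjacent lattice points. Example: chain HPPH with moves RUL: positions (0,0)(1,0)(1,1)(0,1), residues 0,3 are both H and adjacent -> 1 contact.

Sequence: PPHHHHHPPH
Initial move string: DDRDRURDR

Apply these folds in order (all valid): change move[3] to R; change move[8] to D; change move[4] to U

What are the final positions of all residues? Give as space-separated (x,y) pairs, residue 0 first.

Initial moves: DDRDRURDR
Fold: move[3]->R => DDRRRURDR (positions: [(0, 0), (0, -1), (0, -2), (1, -2), (2, -2), (3, -2), (3, -1), (4, -1), (4, -2), (5, -2)])
Fold: move[8]->D => DDRRRURDD (positions: [(0, 0), (0, -1), (0, -2), (1, -2), (2, -2), (3, -2), (3, -1), (4, -1), (4, -2), (4, -3)])
Fold: move[4]->U => DDRRUURDD (positions: [(0, 0), (0, -1), (0, -2), (1, -2), (2, -2), (2, -1), (2, 0), (3, 0), (3, -1), (3, -2)])

Answer: (0,0) (0,-1) (0,-2) (1,-2) (2,-2) (2,-1) (2,0) (3,0) (3,-1) (3,-2)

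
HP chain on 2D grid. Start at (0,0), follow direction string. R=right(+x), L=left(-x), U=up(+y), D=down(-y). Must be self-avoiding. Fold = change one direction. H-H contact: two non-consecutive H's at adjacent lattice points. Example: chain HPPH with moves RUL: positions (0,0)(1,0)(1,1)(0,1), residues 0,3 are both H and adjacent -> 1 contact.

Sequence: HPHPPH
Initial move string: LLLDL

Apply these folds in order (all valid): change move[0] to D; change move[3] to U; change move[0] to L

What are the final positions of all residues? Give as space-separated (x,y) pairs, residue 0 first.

Initial moves: LLLDL
Fold: move[0]->D => DLLDL (positions: [(0, 0), (0, -1), (-1, -1), (-2, -1), (-2, -2), (-3, -2)])
Fold: move[3]->U => DLLUL (positions: [(0, 0), (0, -1), (-1, -1), (-2, -1), (-2, 0), (-3, 0)])
Fold: move[0]->L => LLLUL (positions: [(0, 0), (-1, 0), (-2, 0), (-3, 0), (-3, 1), (-4, 1)])

Answer: (0,0) (-1,0) (-2,0) (-3,0) (-3,1) (-4,1)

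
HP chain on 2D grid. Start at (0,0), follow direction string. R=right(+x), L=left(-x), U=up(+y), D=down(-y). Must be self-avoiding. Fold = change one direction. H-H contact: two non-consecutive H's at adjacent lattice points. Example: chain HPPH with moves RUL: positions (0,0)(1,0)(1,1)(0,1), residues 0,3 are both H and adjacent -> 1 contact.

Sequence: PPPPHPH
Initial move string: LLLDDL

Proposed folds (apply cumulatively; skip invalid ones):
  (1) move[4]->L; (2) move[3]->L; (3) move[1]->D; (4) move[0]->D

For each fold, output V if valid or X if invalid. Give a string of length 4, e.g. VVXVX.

Answer: VVVV

Derivation:
Initial: LLLDDL -> [(0, 0), (-1, 0), (-2, 0), (-3, 0), (-3, -1), (-3, -2), (-4, -2)]
Fold 1: move[4]->L => LLLDLL VALID
Fold 2: move[3]->L => LLLLLL VALID
Fold 3: move[1]->D => LDLLLL VALID
Fold 4: move[0]->D => DDLLLL VALID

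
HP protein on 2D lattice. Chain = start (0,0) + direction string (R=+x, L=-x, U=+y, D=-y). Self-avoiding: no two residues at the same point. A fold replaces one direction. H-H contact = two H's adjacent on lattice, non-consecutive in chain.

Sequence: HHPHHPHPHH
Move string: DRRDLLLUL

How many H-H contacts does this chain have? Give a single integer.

Positions: [(0, 0), (0, -1), (1, -1), (2, -1), (2, -2), (1, -2), (0, -2), (-1, -2), (-1, -1), (-2, -1)]
H-H contact: residue 1 @(0,-1) - residue 8 @(-1, -1)
H-H contact: residue 1 @(0,-1) - residue 6 @(0, -2)

Answer: 2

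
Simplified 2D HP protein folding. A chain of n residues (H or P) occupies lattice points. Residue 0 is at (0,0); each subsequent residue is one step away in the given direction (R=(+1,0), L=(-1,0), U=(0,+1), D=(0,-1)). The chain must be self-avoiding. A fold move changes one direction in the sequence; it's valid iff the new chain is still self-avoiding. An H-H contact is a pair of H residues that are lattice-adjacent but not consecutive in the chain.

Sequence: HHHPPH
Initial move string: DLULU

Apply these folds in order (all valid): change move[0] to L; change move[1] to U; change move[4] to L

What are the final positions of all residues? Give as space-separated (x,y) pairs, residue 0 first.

Answer: (0,0) (-1,0) (-1,1) (-1,2) (-2,2) (-3,2)

Derivation:
Initial moves: DLULU
Fold: move[0]->L => LLULU (positions: [(0, 0), (-1, 0), (-2, 0), (-2, 1), (-3, 1), (-3, 2)])
Fold: move[1]->U => LUULU (positions: [(0, 0), (-1, 0), (-1, 1), (-1, 2), (-2, 2), (-2, 3)])
Fold: move[4]->L => LUULL (positions: [(0, 0), (-1, 0), (-1, 1), (-1, 2), (-2, 2), (-3, 2)])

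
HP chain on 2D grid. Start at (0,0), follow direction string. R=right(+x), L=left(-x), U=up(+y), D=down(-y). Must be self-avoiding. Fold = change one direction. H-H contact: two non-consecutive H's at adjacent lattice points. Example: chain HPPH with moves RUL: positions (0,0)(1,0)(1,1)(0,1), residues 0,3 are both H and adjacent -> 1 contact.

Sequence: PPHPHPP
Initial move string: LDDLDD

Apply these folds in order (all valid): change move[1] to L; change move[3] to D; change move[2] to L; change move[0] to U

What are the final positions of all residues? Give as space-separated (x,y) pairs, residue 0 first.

Initial moves: LDDLDD
Fold: move[1]->L => LLDLDD (positions: [(0, 0), (-1, 0), (-2, 0), (-2, -1), (-3, -1), (-3, -2), (-3, -3)])
Fold: move[3]->D => LLDDDD (positions: [(0, 0), (-1, 0), (-2, 0), (-2, -1), (-2, -2), (-2, -3), (-2, -4)])
Fold: move[2]->L => LLLDDD (positions: [(0, 0), (-1, 0), (-2, 0), (-3, 0), (-3, -1), (-3, -2), (-3, -3)])
Fold: move[0]->U => ULLDDD (positions: [(0, 0), (0, 1), (-1, 1), (-2, 1), (-2, 0), (-2, -1), (-2, -2)])

Answer: (0,0) (0,1) (-1,1) (-2,1) (-2,0) (-2,-1) (-2,-2)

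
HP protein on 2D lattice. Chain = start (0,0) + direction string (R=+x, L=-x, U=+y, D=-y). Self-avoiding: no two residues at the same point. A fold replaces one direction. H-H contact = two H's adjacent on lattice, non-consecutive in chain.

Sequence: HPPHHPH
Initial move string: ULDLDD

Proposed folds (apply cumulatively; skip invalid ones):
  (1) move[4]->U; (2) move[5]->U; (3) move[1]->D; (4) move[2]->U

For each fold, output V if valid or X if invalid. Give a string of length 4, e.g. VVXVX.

Initial: ULDLDD -> [(0, 0), (0, 1), (-1, 1), (-1, 0), (-2, 0), (-2, -1), (-2, -2)]
Fold 1: move[4]->U => ULDLUD INVALID (collision), skipped
Fold 2: move[5]->U => ULDLDU INVALID (collision), skipped
Fold 3: move[1]->D => UDDLDD INVALID (collision), skipped
Fold 4: move[2]->U => ULULDD VALID

Answer: XXXV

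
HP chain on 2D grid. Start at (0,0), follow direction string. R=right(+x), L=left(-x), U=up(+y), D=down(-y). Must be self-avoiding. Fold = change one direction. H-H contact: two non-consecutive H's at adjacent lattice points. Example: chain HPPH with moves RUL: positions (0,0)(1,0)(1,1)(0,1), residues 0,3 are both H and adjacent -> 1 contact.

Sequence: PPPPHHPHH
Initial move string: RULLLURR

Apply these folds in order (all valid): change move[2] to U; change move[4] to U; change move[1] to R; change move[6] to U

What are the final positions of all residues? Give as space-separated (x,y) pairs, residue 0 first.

Answer: (0,0) (1,0) (2,0) (2,1) (1,1) (1,2) (1,3) (1,4) (2,4)

Derivation:
Initial moves: RULLLURR
Fold: move[2]->U => RUULLURR (positions: [(0, 0), (1, 0), (1, 1), (1, 2), (0, 2), (-1, 2), (-1, 3), (0, 3), (1, 3)])
Fold: move[4]->U => RUULUURR (positions: [(0, 0), (1, 0), (1, 1), (1, 2), (0, 2), (0, 3), (0, 4), (1, 4), (2, 4)])
Fold: move[1]->R => RRULUURR (positions: [(0, 0), (1, 0), (2, 0), (2, 1), (1, 1), (1, 2), (1, 3), (2, 3), (3, 3)])
Fold: move[6]->U => RRULUUUR (positions: [(0, 0), (1, 0), (2, 0), (2, 1), (1, 1), (1, 2), (1, 3), (1, 4), (2, 4)])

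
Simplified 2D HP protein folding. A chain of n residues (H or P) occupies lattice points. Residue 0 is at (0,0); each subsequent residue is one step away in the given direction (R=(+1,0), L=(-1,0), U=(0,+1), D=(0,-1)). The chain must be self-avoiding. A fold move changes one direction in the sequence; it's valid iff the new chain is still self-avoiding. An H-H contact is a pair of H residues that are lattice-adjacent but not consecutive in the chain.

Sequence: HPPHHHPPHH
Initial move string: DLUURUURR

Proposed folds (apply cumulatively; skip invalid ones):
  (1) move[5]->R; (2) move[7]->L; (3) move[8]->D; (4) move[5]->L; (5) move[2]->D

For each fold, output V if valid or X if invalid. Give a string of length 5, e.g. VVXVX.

Answer: VXVXX

Derivation:
Initial: DLUURUURR -> [(0, 0), (0, -1), (-1, -1), (-1, 0), (-1, 1), (0, 1), (0, 2), (0, 3), (1, 3), (2, 3)]
Fold 1: move[5]->R => DLUURRURR VALID
Fold 2: move[7]->L => DLUURRULR INVALID (collision), skipped
Fold 3: move[8]->D => DLUURRURD VALID
Fold 4: move[5]->L => DLUURLURD INVALID (collision), skipped
Fold 5: move[2]->D => DLDURRURD INVALID (collision), skipped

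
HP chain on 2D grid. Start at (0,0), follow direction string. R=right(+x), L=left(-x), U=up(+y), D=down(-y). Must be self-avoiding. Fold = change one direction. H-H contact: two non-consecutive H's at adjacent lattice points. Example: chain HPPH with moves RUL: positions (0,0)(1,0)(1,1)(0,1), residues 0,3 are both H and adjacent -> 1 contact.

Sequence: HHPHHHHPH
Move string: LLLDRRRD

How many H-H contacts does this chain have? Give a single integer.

Answer: 1

Derivation:
Positions: [(0, 0), (-1, 0), (-2, 0), (-3, 0), (-3, -1), (-2, -1), (-1, -1), (0, -1), (0, -2)]
H-H contact: residue 1 @(-1,0) - residue 6 @(-1, -1)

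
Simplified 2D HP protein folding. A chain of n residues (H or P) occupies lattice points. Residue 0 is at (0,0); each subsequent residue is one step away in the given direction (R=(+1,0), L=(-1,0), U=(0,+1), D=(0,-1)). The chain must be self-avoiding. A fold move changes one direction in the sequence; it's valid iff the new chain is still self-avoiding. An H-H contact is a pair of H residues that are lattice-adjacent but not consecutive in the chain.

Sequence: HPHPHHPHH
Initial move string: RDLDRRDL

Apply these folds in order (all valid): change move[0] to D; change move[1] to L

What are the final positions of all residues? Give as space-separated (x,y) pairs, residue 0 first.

Answer: (0,0) (0,-1) (-1,-1) (-2,-1) (-2,-2) (-1,-2) (0,-2) (0,-3) (-1,-3)

Derivation:
Initial moves: RDLDRRDL
Fold: move[0]->D => DDLDRRDL (positions: [(0, 0), (0, -1), (0, -2), (-1, -2), (-1, -3), (0, -3), (1, -3), (1, -4), (0, -4)])
Fold: move[1]->L => DLLDRRDL (positions: [(0, 0), (0, -1), (-1, -1), (-2, -1), (-2, -2), (-1, -2), (0, -2), (0, -3), (-1, -3)])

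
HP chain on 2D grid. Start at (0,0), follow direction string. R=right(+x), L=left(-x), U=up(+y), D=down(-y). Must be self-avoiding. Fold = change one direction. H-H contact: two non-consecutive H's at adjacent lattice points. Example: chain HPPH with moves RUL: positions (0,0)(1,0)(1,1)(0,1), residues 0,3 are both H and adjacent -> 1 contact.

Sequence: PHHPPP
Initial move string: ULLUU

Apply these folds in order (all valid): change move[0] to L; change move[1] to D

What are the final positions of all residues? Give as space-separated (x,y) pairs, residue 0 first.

Answer: (0,0) (-1,0) (-1,-1) (-2,-1) (-2,0) (-2,1)

Derivation:
Initial moves: ULLUU
Fold: move[0]->L => LLLUU (positions: [(0, 0), (-1, 0), (-2, 0), (-3, 0), (-3, 1), (-3, 2)])
Fold: move[1]->D => LDLUU (positions: [(0, 0), (-1, 0), (-1, -1), (-2, -1), (-2, 0), (-2, 1)])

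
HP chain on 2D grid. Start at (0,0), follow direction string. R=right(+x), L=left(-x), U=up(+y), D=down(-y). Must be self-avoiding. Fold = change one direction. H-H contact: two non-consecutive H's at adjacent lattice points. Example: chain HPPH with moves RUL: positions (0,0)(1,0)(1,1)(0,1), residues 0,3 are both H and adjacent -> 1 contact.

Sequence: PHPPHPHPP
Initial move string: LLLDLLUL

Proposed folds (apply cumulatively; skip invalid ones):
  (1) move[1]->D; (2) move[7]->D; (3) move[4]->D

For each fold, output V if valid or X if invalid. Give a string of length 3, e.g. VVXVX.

Initial: LLLDLLUL -> [(0, 0), (-1, 0), (-2, 0), (-3, 0), (-3, -1), (-4, -1), (-5, -1), (-5, 0), (-6, 0)]
Fold 1: move[1]->D => LDLDLLUL VALID
Fold 2: move[7]->D => LDLDLLUD INVALID (collision), skipped
Fold 3: move[4]->D => LDLDDLUL VALID

Answer: VXV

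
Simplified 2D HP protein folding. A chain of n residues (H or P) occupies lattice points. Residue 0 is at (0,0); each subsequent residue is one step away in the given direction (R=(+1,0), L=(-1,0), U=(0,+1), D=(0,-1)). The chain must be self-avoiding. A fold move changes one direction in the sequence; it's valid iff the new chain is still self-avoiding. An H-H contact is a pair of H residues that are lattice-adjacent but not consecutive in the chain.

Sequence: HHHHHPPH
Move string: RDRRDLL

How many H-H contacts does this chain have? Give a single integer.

Answer: 1

Derivation:
Positions: [(0, 0), (1, 0), (1, -1), (2, -1), (3, -1), (3, -2), (2, -2), (1, -2)]
H-H contact: residue 2 @(1,-1) - residue 7 @(1, -2)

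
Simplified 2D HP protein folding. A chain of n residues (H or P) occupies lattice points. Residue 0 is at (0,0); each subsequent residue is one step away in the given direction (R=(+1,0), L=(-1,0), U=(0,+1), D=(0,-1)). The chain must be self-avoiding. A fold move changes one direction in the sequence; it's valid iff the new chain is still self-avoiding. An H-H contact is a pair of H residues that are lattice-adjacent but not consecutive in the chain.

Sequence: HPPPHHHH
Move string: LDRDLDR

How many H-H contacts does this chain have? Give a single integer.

Positions: [(0, 0), (-1, 0), (-1, -1), (0, -1), (0, -2), (-1, -2), (-1, -3), (0, -3)]
H-H contact: residue 4 @(0,-2) - residue 7 @(0, -3)

Answer: 1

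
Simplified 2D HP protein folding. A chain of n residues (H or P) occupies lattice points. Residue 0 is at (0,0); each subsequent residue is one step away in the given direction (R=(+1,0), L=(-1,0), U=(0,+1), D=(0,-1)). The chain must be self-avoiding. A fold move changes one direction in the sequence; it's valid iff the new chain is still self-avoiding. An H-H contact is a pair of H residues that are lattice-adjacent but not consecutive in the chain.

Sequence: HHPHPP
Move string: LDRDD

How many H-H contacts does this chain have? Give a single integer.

Positions: [(0, 0), (-1, 0), (-1, -1), (0, -1), (0, -2), (0, -3)]
H-H contact: residue 0 @(0,0) - residue 3 @(0, -1)

Answer: 1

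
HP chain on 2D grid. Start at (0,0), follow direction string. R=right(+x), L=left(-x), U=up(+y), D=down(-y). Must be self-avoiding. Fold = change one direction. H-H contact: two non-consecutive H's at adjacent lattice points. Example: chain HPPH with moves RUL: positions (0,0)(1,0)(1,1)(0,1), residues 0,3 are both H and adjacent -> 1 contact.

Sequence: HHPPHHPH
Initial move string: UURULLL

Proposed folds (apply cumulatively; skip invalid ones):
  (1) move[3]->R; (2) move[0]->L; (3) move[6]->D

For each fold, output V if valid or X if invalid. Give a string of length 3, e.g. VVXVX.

Answer: XVV

Derivation:
Initial: UURULLL -> [(0, 0), (0, 1), (0, 2), (1, 2), (1, 3), (0, 3), (-1, 3), (-2, 3)]
Fold 1: move[3]->R => UURRLLL INVALID (collision), skipped
Fold 2: move[0]->L => LURULLL VALID
Fold 3: move[6]->D => LURULLD VALID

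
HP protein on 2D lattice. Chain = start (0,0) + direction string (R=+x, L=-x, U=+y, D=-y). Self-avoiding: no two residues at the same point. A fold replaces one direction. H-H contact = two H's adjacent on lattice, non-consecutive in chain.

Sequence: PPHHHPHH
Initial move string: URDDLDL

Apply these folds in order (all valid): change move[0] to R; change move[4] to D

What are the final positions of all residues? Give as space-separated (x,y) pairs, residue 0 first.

Answer: (0,0) (1,0) (2,0) (2,-1) (2,-2) (2,-3) (2,-4) (1,-4)

Derivation:
Initial moves: URDDLDL
Fold: move[0]->R => RRDDLDL (positions: [(0, 0), (1, 0), (2, 0), (2, -1), (2, -2), (1, -2), (1, -3), (0, -3)])
Fold: move[4]->D => RRDDDDL (positions: [(0, 0), (1, 0), (2, 0), (2, -1), (2, -2), (2, -3), (2, -4), (1, -4)])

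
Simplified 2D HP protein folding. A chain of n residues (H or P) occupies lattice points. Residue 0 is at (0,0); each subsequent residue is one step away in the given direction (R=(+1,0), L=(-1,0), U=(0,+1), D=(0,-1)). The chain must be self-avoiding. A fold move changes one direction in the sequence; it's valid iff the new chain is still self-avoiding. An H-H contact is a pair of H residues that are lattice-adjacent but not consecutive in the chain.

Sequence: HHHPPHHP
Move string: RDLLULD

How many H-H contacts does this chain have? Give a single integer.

Answer: 1

Derivation:
Positions: [(0, 0), (1, 0), (1, -1), (0, -1), (-1, -1), (-1, 0), (-2, 0), (-2, -1)]
H-H contact: residue 0 @(0,0) - residue 5 @(-1, 0)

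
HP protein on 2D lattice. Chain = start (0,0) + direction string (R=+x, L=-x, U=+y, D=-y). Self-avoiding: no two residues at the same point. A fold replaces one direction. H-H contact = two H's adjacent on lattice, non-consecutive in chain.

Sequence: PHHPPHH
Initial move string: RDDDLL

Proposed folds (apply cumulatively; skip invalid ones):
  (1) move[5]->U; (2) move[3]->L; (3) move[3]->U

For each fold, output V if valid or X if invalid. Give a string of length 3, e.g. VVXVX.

Initial: RDDDLL -> [(0, 0), (1, 0), (1, -1), (1, -2), (1, -3), (0, -3), (-1, -3)]
Fold 1: move[5]->U => RDDDLU VALID
Fold 2: move[3]->L => RDDLLU VALID
Fold 3: move[3]->U => RDDULU INVALID (collision), skipped

Answer: VVX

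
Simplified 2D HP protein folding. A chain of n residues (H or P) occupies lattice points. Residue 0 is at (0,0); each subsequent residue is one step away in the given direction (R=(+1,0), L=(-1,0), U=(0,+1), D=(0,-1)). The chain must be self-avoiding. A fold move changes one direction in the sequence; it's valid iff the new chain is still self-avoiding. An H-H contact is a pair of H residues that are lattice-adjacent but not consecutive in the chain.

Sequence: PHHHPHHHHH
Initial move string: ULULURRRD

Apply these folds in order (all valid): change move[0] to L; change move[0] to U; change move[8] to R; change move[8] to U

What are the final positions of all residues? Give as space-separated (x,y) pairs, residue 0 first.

Initial moves: ULULURRRD
Fold: move[0]->L => LLULURRRD (positions: [(0, 0), (-1, 0), (-2, 0), (-2, 1), (-3, 1), (-3, 2), (-2, 2), (-1, 2), (0, 2), (0, 1)])
Fold: move[0]->U => ULULURRRD (positions: [(0, 0), (0, 1), (-1, 1), (-1, 2), (-2, 2), (-2, 3), (-1, 3), (0, 3), (1, 3), (1, 2)])
Fold: move[8]->R => ULULURRRR (positions: [(0, 0), (0, 1), (-1, 1), (-1, 2), (-2, 2), (-2, 3), (-1, 3), (0, 3), (1, 3), (2, 3)])
Fold: move[8]->U => ULULURRRU (positions: [(0, 0), (0, 1), (-1, 1), (-1, 2), (-2, 2), (-2, 3), (-1, 3), (0, 3), (1, 3), (1, 4)])

Answer: (0,0) (0,1) (-1,1) (-1,2) (-2,2) (-2,3) (-1,3) (0,3) (1,3) (1,4)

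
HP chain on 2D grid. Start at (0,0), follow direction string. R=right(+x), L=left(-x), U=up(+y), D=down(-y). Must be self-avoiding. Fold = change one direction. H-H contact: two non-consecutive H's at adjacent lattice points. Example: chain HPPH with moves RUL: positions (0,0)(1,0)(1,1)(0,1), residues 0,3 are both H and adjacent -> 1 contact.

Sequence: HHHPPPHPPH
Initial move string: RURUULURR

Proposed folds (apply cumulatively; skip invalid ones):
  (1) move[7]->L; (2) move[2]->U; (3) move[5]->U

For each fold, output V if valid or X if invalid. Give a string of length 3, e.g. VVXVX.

Answer: XVV

Derivation:
Initial: RURUULURR -> [(0, 0), (1, 0), (1, 1), (2, 1), (2, 2), (2, 3), (1, 3), (1, 4), (2, 4), (3, 4)]
Fold 1: move[7]->L => RURUULULR INVALID (collision), skipped
Fold 2: move[2]->U => RUUUULURR VALID
Fold 3: move[5]->U => RUUUUUURR VALID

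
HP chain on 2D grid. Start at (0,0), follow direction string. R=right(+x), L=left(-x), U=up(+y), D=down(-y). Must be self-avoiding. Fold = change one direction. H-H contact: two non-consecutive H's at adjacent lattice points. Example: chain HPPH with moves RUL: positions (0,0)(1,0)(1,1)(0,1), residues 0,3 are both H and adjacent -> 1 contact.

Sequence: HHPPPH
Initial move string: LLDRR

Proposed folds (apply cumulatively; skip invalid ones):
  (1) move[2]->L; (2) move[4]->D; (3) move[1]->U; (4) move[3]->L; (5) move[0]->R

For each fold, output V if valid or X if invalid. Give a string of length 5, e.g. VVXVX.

Initial: LLDRR -> [(0, 0), (-1, 0), (-2, 0), (-2, -1), (-1, -1), (0, -1)]
Fold 1: move[2]->L => LLLRR INVALID (collision), skipped
Fold 2: move[4]->D => LLDRD VALID
Fold 3: move[1]->U => LUDRD INVALID (collision), skipped
Fold 4: move[3]->L => LLDLD VALID
Fold 5: move[0]->R => RLDLD INVALID (collision), skipped

Answer: XVXVX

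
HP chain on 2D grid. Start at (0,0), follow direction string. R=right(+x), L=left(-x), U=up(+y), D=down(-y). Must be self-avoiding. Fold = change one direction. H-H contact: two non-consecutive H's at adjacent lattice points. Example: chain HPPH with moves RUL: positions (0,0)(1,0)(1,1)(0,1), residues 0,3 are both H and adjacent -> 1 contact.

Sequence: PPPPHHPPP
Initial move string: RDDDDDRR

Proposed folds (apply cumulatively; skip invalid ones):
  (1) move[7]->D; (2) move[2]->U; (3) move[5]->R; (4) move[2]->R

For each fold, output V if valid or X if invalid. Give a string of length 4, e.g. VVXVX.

Answer: VXVV

Derivation:
Initial: RDDDDDRR -> [(0, 0), (1, 0), (1, -1), (1, -2), (1, -3), (1, -4), (1, -5), (2, -5), (3, -5)]
Fold 1: move[7]->D => RDDDDDRD VALID
Fold 2: move[2]->U => RDUDDDRD INVALID (collision), skipped
Fold 3: move[5]->R => RDDDDRRD VALID
Fold 4: move[2]->R => RDRDDRRD VALID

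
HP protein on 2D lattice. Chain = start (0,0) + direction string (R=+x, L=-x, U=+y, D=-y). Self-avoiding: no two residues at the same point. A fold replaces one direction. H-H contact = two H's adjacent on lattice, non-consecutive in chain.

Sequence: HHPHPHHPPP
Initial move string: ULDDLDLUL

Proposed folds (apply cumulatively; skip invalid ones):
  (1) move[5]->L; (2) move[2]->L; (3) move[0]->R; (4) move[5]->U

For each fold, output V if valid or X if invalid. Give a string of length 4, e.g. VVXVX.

Answer: VVXV

Derivation:
Initial: ULDDLDLUL -> [(0, 0), (0, 1), (-1, 1), (-1, 0), (-1, -1), (-2, -1), (-2, -2), (-3, -2), (-3, -1), (-4, -1)]
Fold 1: move[5]->L => ULDDLLLUL VALID
Fold 2: move[2]->L => ULLDLLLUL VALID
Fold 3: move[0]->R => RLLDLLLUL INVALID (collision), skipped
Fold 4: move[5]->U => ULLDLULUL VALID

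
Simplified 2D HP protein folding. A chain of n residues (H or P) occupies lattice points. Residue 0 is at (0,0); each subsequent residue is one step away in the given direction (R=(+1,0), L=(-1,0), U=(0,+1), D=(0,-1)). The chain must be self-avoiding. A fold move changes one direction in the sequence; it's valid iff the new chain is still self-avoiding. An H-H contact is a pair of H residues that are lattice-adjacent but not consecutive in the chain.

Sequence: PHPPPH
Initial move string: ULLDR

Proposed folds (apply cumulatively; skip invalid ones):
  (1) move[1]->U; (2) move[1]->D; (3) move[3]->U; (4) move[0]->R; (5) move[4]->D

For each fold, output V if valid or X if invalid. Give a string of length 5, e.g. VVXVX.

Initial: ULLDR -> [(0, 0), (0, 1), (-1, 1), (-2, 1), (-2, 0), (-1, 0)]
Fold 1: move[1]->U => UULDR INVALID (collision), skipped
Fold 2: move[1]->D => UDLDR INVALID (collision), skipped
Fold 3: move[3]->U => ULLUR VALID
Fold 4: move[0]->R => RLLUR INVALID (collision), skipped
Fold 5: move[4]->D => ULLUD INVALID (collision), skipped

Answer: XXVXX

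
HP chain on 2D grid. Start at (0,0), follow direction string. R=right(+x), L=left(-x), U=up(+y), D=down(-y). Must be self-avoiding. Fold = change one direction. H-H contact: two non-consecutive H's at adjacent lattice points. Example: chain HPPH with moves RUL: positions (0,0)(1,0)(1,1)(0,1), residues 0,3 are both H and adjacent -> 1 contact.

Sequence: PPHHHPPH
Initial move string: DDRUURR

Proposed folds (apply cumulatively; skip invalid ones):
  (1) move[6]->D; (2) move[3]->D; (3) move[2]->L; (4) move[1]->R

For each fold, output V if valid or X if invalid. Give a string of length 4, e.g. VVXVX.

Answer: VXXV

Derivation:
Initial: DDRUURR -> [(0, 0), (0, -1), (0, -2), (1, -2), (1, -1), (1, 0), (2, 0), (3, 0)]
Fold 1: move[6]->D => DDRUURD VALID
Fold 2: move[3]->D => DDRDURD INVALID (collision), skipped
Fold 3: move[2]->L => DDLUURD INVALID (collision), skipped
Fold 4: move[1]->R => DRRUURD VALID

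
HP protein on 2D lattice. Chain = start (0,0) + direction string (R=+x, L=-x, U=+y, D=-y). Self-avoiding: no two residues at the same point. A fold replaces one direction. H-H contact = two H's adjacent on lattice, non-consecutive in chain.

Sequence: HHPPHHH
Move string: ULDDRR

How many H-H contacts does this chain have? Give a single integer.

Answer: 1

Derivation:
Positions: [(0, 0), (0, 1), (-1, 1), (-1, 0), (-1, -1), (0, -1), (1, -1)]
H-H contact: residue 0 @(0,0) - residue 5 @(0, -1)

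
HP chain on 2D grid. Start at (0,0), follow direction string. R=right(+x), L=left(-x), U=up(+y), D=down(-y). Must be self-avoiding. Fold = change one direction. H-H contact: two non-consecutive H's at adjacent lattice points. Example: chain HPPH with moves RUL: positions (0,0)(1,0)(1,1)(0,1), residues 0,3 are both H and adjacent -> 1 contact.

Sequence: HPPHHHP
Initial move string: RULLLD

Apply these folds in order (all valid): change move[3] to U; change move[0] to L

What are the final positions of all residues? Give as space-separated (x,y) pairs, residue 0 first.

Initial moves: RULLLD
Fold: move[3]->U => RULULD (positions: [(0, 0), (1, 0), (1, 1), (0, 1), (0, 2), (-1, 2), (-1, 1)])
Fold: move[0]->L => LULULD (positions: [(0, 0), (-1, 0), (-1, 1), (-2, 1), (-2, 2), (-3, 2), (-3, 1)])

Answer: (0,0) (-1,0) (-1,1) (-2,1) (-2,2) (-3,2) (-3,1)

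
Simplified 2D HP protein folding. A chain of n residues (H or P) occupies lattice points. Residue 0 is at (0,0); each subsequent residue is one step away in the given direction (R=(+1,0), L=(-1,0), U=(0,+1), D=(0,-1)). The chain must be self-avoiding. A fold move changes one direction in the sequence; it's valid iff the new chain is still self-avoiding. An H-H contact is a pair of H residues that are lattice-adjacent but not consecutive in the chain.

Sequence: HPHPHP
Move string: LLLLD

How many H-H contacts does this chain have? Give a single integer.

Answer: 0

Derivation:
Positions: [(0, 0), (-1, 0), (-2, 0), (-3, 0), (-4, 0), (-4, -1)]
No H-H contacts found.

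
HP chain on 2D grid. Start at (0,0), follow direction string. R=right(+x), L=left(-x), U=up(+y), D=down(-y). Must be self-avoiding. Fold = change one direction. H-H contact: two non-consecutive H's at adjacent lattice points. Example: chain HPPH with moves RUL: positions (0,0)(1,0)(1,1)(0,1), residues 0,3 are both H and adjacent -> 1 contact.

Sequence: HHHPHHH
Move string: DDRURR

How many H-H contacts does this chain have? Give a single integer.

Positions: [(0, 0), (0, -1), (0, -2), (1, -2), (1, -1), (2, -1), (3, -1)]
H-H contact: residue 1 @(0,-1) - residue 4 @(1, -1)

Answer: 1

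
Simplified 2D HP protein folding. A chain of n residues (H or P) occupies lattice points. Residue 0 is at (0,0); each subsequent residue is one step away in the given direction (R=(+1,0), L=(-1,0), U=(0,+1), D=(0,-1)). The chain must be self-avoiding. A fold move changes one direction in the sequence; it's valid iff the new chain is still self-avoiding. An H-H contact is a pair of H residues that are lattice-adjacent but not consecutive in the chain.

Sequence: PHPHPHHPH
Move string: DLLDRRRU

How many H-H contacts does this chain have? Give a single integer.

Positions: [(0, 0), (0, -1), (-1, -1), (-2, -1), (-2, -2), (-1, -2), (0, -2), (1, -2), (1, -1)]
H-H contact: residue 1 @(0,-1) - residue 8 @(1, -1)
H-H contact: residue 1 @(0,-1) - residue 6 @(0, -2)

Answer: 2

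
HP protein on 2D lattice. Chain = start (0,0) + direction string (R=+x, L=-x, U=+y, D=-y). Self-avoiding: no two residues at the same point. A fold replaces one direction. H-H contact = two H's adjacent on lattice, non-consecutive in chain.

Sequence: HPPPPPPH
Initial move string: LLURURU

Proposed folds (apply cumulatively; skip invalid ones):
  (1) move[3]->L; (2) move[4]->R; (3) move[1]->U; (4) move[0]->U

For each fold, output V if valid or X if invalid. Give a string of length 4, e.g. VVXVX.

Answer: VXVV

Derivation:
Initial: LLURURU -> [(0, 0), (-1, 0), (-2, 0), (-2, 1), (-1, 1), (-1, 2), (0, 2), (0, 3)]
Fold 1: move[3]->L => LLULURU VALID
Fold 2: move[4]->R => LLULRRU INVALID (collision), skipped
Fold 3: move[1]->U => LUULURU VALID
Fold 4: move[0]->U => UUULURU VALID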